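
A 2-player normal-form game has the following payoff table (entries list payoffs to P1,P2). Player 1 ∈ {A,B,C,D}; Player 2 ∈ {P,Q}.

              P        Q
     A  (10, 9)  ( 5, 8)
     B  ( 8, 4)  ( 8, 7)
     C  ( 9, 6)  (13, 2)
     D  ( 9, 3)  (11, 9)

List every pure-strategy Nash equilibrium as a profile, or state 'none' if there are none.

Nash profiles: (A,P)

(A,P): NE
(A,Q): not NE [P1→C gives 13>5; P2→P gives 9>8]
(B,P): not NE [P1→A gives 10>8; P2→Q gives 7>4]
(B,Q): not NE [P1→C gives 13>8]
(C,P): not NE [P1→A gives 10>9]
(C,Q): not NE [P2→P gives 6>2]
(D,P): not NE [P1→A gives 10>9; P2→Q gives 9>3]
(D,Q): not NE [P1→C gives 13>11]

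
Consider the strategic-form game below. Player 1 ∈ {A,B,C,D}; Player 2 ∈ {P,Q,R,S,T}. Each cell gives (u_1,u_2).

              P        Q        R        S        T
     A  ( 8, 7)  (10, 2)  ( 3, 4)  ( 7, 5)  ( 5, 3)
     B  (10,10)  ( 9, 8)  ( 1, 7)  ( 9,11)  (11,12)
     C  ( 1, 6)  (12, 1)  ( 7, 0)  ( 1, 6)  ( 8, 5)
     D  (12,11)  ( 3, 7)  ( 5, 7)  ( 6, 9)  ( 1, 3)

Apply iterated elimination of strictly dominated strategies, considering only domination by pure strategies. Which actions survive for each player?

P2 drop Q (P beats it: A:7>2 B:10>8 C:6>1 D:11>7)
P2 drop R (P beats it: A:7>4 B:10>7 C:6>0 D:11>7)
P1 drop A (B beats it: P:10>8 S:9>7 T:11>5)
P1 drop C (B beats it: P:10>1 S:9>1 T:11>8)
P1→{B,D} P2→{P,S,T}

Survivors P1:{B,D} P2:{P,S,T}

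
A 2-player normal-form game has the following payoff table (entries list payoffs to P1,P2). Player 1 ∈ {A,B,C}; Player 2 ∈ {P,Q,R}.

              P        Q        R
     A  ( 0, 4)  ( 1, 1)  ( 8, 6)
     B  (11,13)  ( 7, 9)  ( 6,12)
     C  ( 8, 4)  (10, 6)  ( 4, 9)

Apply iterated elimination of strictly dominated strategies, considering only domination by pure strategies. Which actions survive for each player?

P2 drop Q (R beats it: A:6>1 B:12>9 C:9>6)
P1 drop C (B beats it: P:11>8 R:6>4)
P1→{A,B} P2→{P,R}

IESDS → P1:{A,B} P2:{P,R}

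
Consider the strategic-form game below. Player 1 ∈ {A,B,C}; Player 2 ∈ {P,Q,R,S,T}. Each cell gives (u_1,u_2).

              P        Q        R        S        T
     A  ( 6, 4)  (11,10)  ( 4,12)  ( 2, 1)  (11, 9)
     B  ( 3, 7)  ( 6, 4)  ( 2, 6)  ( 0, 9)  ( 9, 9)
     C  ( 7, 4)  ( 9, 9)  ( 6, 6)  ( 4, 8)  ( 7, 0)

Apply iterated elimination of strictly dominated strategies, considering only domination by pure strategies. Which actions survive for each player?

P1 drop B (A beats it: P:6>3 Q:11>6 R:4>2 S:2>0 T:11>9)
P2 drop P (Q beats it: A:10>4 C:9>4)
P2 drop S (Q beats it: A:10>1 C:9>8)
P2 drop T (Q beats it: A:10>9 C:9>0)
P1→{A,C} P2→{Q,R}

Survivors P1:{A,C} P2:{Q,R}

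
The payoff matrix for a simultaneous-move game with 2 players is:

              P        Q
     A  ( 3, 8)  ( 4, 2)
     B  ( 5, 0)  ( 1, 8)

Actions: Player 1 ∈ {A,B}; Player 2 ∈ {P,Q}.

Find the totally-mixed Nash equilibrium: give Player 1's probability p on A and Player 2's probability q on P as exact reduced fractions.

P1 indiff ⇒ q·3+(1-q)·4 = q·5+(1-q)·1 ⇒ q(-2) = (1-q)(-3) ⇒ q = 3/5
P2 indiff ⇒ p·8+(1-p)·0 = p·2+(1-p)·8 ⇒ p(6) = (1-p)(8) ⇒ p = 4/7

p=4/7, q=3/5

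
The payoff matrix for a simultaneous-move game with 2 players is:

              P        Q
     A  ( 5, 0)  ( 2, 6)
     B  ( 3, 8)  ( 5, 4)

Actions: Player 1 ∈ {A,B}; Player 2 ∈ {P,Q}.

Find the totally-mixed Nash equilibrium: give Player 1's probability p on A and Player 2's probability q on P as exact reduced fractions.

P1 indiff ⇒ q·5+(1-q)·2 = q·3+(1-q)·5 ⇒ q(2) = (1-q)(3) ⇒ q = 3/5
P2 indiff ⇒ p·0+(1-p)·8 = p·6+(1-p)·4 ⇒ p(-6) = (1-p)(-4) ⇒ p = 2/5

p=2/5, q=3/5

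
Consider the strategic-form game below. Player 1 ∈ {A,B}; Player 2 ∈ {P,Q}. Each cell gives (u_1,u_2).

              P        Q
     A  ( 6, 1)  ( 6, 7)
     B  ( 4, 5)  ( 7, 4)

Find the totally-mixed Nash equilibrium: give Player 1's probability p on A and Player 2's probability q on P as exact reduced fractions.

P1 mixes 1/7 on A; P2 mixes 1/3 on P

P1 indiff ⇒ q·6+(1-q)·6 = q·4+(1-q)·7 ⇒ q(2) = (1-q)(1) ⇒ q = 1/3
P2 indiff ⇒ p·1+(1-p)·5 = p·7+(1-p)·4 ⇒ p(-6) = (1-p)(-1) ⇒ p = 1/7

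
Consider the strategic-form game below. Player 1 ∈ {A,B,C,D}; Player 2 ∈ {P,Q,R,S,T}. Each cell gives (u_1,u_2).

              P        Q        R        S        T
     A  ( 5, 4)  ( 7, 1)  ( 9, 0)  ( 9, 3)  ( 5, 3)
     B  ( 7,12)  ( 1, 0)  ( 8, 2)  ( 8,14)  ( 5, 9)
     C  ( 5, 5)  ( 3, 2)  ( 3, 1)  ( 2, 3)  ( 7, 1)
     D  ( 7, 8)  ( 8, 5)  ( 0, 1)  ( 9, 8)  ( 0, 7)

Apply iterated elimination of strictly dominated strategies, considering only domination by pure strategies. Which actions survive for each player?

Remaining: P1:{A,B,D} P2:{P,S}

P2 drop Q (P beats it: A:4>1 B:12>0 C:5>2 D:8>5)
P2 drop R (P beats it: A:4>0 B:12>2 C:5>1 D:8>1)
P2 drop T (P beats it: A:4>3 B:12>9 C:5>1 D:8>7)
P1 drop C (B beats it: P:7>5 S:8>2)
P1→{A,B,D} P2→{P,S}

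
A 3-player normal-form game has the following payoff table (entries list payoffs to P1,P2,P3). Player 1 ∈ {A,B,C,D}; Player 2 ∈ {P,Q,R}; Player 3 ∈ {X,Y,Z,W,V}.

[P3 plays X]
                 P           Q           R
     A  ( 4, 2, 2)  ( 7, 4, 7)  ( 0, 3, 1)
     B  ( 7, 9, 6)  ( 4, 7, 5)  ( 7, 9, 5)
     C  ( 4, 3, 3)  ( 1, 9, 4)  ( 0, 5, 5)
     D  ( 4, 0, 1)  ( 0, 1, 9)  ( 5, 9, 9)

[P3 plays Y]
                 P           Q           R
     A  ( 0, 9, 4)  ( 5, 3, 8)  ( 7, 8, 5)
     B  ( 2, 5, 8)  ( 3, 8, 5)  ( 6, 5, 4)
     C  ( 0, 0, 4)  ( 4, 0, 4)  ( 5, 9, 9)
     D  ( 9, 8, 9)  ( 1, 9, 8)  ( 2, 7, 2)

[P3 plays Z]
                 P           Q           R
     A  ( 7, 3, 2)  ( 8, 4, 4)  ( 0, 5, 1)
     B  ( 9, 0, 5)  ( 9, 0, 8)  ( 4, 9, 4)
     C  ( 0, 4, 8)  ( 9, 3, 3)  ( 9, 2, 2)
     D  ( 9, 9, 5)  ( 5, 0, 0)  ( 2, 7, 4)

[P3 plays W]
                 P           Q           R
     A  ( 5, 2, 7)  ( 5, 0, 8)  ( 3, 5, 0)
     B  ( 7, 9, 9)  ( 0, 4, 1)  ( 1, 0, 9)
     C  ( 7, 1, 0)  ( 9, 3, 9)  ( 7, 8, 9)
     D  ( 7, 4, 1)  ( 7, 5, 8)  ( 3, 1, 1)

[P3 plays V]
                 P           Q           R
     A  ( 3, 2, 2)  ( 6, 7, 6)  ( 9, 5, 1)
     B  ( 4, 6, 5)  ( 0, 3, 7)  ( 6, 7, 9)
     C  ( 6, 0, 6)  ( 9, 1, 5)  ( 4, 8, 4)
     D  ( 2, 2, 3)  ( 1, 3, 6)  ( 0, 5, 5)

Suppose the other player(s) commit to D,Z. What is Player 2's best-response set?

u_2(P vs D,Z) = 9
u_2(Q vs D,Z) = 0
u_2(R vs D,Z) = 7
max payoff 9 at {P}

P2 best: {P}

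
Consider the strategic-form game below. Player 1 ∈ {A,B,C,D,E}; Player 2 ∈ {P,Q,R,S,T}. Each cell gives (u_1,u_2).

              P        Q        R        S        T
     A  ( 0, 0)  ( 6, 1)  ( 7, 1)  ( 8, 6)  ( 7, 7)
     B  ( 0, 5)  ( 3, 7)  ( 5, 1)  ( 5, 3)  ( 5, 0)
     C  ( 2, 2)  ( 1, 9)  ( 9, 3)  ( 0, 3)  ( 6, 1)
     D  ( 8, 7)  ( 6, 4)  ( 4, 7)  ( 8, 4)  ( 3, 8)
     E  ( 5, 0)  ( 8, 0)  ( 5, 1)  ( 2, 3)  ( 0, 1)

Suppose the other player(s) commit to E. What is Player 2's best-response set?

argmax u_2 = {S}

u_2(P vs E) = 0
u_2(Q vs E) = 0
u_2(R vs E) = 1
u_2(S vs E) = 3
u_2(T vs E) = 1
max payoff 3 at {S}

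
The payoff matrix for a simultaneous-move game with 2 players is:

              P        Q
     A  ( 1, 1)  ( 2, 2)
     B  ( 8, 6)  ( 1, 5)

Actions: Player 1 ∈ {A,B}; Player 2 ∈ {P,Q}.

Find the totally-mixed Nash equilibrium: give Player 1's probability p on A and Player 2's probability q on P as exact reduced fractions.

p=1/2, q=1/8

P1 indiff ⇒ q·1+(1-q)·2 = q·8+(1-q)·1 ⇒ q(-7) = (1-q)(-1) ⇒ q = 1/8
P2 indiff ⇒ p·1+(1-p)·6 = p·2+(1-p)·5 ⇒ p(-1) = (1-p)(-1) ⇒ p = 1/2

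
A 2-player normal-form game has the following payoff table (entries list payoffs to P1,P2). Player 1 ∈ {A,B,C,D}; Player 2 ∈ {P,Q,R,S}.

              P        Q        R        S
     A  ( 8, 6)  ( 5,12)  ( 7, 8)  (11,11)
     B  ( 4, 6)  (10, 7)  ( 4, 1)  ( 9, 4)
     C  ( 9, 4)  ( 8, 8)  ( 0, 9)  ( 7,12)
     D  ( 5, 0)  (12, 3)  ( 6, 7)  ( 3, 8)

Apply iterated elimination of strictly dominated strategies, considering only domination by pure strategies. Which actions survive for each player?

P2 drop P (Q beats it: A:12>6 B:7>6 C:8>4 D:3>0)
P1 drop C (B beats it: Q:10>8 R:4>0 S:9>7)
P2 drop R (S beats it: A:11>8 B:4>1 D:8>7)
P1→{A,B,D} P2→{Q,S}

Survivors P1:{A,B,D} P2:{Q,S}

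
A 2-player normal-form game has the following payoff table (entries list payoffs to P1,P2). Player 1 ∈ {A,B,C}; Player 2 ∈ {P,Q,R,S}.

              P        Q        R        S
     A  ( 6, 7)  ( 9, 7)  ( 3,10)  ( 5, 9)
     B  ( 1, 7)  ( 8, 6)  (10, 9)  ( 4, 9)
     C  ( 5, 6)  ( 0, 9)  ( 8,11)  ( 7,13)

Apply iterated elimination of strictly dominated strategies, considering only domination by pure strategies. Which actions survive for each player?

P2 drop P (R beats it: A:10>7 B:9>7 C:11>6)
P2 drop Q (R beats it: A:10>7 B:9>6 C:11>9)
P1 drop A (C beats it: R:8>3 S:7>5)
P1→{B,C} P2→{R,S}

Survivors P1:{B,C} P2:{R,S}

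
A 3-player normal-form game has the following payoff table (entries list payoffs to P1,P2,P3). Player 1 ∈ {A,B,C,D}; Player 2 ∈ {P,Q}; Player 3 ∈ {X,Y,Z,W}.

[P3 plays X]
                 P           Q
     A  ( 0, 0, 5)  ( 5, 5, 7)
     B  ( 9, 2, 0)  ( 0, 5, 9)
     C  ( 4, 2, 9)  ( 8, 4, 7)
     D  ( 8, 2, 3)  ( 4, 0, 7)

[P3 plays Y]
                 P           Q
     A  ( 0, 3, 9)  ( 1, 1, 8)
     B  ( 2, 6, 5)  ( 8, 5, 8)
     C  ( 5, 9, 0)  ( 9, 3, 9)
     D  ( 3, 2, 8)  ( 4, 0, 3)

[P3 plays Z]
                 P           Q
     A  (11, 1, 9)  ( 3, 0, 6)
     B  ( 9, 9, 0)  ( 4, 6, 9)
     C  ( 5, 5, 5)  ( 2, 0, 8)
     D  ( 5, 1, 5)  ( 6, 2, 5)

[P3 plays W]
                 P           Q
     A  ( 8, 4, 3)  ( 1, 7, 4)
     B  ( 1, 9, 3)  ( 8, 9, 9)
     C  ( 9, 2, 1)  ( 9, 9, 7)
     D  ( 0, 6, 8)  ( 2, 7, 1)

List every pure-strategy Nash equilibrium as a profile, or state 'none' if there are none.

(A,P,X): not NE [P1→B gives 9>0; P2→Q gives 5>0; P3→Z gives 9>5]
(A,P,Y): not NE [P1→C gives 5>0]
(A,P,Z): NE
(A,P,W): not NE [P1→C gives 9>8; P2→Q gives 7>4; P3→Z gives 9>3]
(A,Q,X): not NE [P1→C gives 8>5; P3→Y gives 8>7]
(A,Q,Y): not NE [P1→C gives 9>1; P2→P gives 3>1]
(A,Q,Z): not NE [P1→D gives 6>3; P2→P gives 1>0; P3→Y gives 8>6]
(A,Q,W): not NE [P1→C gives 9>1; P3→Y gives 8>4]
(B,P,X): not NE [P2→Q gives 5>2; P3→Y gives 5>0]
(B,P,Y): not NE [P1→C gives 5>2]
(B,P,Z): not NE [P1→A gives 11>9; P3→Y gives 5>0]
(B,P,W): not NE [P1→C gives 9>1; P3→Y gives 5>3]
(B,Q,X): not NE [P1→C gives 8>0]
(B,Q,Y): not NE [P1→C gives 9>8; P2→P gives 6>5; P3→W gives 9>8]
(B,Q,Z): not NE [P1→D gives 6>4; P2→P gives 9>6]
(B,Q,W): not NE [P1→C gives 9>8]
(C,P,X): not NE [P1→B gives 9>4; P2→Q gives 4>2]
(C,P,Y): not NE [P3→X gives 9>0]
(C,P,Z): not NE [P1→A gives 11>5; P3→X gives 9>5]
(C,P,W): not NE [P2→Q gives 9>2; P3→X gives 9>1]
(C,Q,X): not NE [P3→Y gives 9>7]
(C,Q,Y): not NE [P2→P gives 9>3]
(C,Q,Z): not NE [P1→D gives 6>2; P2→P gives 5>0; P3→Y gives 9>8]
(C,Q,W): not NE [P3→Y gives 9>7]
(D,P,X): not NE [P1→B gives 9>8; P3→W gives 8>3]
(D,P,Y): not NE [P1→C gives 5>3]
(D,P,Z): not NE [P1→A gives 11>5; P2→Q gives 2>1; P3→W gives 8>5]
(D,P,W): not NE [P1→C gives 9>0; P2→Q gives 7>6]
(D,Q,X): not NE [P1→C gives 8>4; P2→P gives 2>0]
(D,Q,Y): not NE [P1→C gives 9>4; P2→P gives 2>0; P3→X gives 7>3]
(D,Q,Z): not NE [P3→X gives 7>5]
(D,Q,W): not NE [P1→C gives 9>2; P3→X gives 7>1]

NE set: (A,P,Z)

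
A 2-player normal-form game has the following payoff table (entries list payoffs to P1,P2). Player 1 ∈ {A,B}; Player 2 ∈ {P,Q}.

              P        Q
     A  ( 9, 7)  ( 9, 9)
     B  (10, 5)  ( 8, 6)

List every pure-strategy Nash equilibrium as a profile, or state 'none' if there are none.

(A,P): not NE [P1→B gives 10>9; P2→Q gives 9>7]
(A,Q): NE
(B,P): not NE [P2→Q gives 6>5]
(B,Q): not NE [P1→A gives 9>8]

Nash profiles: (A,Q)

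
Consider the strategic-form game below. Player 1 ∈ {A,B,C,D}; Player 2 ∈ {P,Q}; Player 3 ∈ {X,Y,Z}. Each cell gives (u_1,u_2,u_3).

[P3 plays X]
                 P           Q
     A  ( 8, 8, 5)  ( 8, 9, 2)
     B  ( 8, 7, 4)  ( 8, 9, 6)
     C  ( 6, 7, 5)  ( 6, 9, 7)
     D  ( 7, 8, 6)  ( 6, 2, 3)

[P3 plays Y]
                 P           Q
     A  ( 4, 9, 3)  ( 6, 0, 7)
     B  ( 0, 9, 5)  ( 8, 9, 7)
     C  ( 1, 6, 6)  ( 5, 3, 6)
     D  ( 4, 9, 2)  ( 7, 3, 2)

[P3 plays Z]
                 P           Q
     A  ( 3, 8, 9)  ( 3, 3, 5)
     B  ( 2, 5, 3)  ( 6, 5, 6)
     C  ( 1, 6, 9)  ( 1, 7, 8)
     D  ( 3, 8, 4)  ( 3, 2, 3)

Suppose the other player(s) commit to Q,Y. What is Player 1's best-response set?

argmax u_1 = {B}

u_1(A vs Q,Y) = 6
u_1(B vs Q,Y) = 8
u_1(C vs Q,Y) = 5
u_1(D vs Q,Y) = 7
max payoff 8 at {B}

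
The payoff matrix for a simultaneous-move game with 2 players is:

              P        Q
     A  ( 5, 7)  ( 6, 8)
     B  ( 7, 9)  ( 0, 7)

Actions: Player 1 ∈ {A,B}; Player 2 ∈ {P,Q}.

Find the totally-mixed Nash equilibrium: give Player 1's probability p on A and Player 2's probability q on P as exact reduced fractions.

P1 indiff ⇒ q·5+(1-q)·6 = q·7+(1-q)·0 ⇒ q(-2) = (1-q)(-6) ⇒ q = 3/4
P2 indiff ⇒ p·7+(1-p)·9 = p·8+(1-p)·7 ⇒ p(-1) = (1-p)(-2) ⇒ p = 2/3

p=2/3, q=3/4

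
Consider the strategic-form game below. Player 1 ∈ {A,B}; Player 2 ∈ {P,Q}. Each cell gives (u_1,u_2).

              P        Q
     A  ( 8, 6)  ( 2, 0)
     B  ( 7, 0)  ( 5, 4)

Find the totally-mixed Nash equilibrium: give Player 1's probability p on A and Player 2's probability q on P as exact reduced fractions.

P1 indiff ⇒ q·8+(1-q)·2 = q·7+(1-q)·5 ⇒ q(1) = (1-q)(3) ⇒ q = 3/4
P2 indiff ⇒ p·6+(1-p)·0 = p·0+(1-p)·4 ⇒ p(6) = (1-p)(4) ⇒ p = 2/5

(p,q) = (2/5, 3/4)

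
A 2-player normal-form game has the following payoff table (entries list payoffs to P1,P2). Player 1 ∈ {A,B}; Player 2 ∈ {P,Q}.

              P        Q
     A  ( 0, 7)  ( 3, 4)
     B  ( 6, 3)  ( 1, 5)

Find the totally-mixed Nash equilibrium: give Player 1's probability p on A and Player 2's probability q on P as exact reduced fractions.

P1 indiff ⇒ q·0+(1-q)·3 = q·6+(1-q)·1 ⇒ q(-6) = (1-q)(-2) ⇒ q = 1/4
P2 indiff ⇒ p·7+(1-p)·3 = p·4+(1-p)·5 ⇒ p(3) = (1-p)(2) ⇒ p = 2/5

p=2/5, q=1/4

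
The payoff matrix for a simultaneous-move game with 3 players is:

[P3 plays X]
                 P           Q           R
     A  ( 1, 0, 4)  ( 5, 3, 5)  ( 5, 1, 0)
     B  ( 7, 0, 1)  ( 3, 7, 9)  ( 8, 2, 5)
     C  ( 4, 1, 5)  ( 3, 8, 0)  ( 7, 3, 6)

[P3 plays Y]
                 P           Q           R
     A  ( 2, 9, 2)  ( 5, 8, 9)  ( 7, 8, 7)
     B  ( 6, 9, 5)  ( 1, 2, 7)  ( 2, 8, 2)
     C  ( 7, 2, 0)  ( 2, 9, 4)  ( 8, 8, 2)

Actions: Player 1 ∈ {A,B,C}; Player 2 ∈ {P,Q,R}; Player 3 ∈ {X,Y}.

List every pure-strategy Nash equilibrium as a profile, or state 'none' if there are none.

Equilibria: none

(A,P,X): not NE [P1→B gives 7>1; P2→Q gives 3>0]
(A,P,Y): not NE [P1→C gives 7>2; P3→X gives 4>2]
(A,Q,X): not NE [P3→Y gives 9>5]
(A,Q,Y): not NE [P2→P gives 9>8]
(A,R,X): not NE [P1→B gives 8>5; P2→Q gives 3>1; P3→Y gives 7>0]
(A,R,Y): not NE [P1→C gives 8>7; P2→P gives 9>8]
(B,P,X): not NE [P2→Q gives 7>0; P3→Y gives 5>1]
(B,P,Y): not NE [P1→C gives 7>6]
(B,Q,X): not NE [P1→A gives 5>3]
(B,Q,Y): not NE [P1→A gives 5>1; P2→P gives 9>2; P3→X gives 9>7]
(B,R,X): not NE [P2→Q gives 7>2]
(B,R,Y): not NE [P1→C gives 8>2; P2→P gives 9>8; P3→X gives 5>2]
(C,P,X): not NE [P1→B gives 7>4; P2→Q gives 8>1]
(C,P,Y): not NE [P2→Q gives 9>2; P3→X gives 5>0]
(C,Q,X): not NE [P1→A gives 5>3; P3→Y gives 4>0]
(C,Q,Y): not NE [P1→A gives 5>2]
(C,R,X): not NE [P1→B gives 8>7; P2→Q gives 8>3]
(C,R,Y): not NE [P2→Q gives 9>8; P3→X gives 6>2]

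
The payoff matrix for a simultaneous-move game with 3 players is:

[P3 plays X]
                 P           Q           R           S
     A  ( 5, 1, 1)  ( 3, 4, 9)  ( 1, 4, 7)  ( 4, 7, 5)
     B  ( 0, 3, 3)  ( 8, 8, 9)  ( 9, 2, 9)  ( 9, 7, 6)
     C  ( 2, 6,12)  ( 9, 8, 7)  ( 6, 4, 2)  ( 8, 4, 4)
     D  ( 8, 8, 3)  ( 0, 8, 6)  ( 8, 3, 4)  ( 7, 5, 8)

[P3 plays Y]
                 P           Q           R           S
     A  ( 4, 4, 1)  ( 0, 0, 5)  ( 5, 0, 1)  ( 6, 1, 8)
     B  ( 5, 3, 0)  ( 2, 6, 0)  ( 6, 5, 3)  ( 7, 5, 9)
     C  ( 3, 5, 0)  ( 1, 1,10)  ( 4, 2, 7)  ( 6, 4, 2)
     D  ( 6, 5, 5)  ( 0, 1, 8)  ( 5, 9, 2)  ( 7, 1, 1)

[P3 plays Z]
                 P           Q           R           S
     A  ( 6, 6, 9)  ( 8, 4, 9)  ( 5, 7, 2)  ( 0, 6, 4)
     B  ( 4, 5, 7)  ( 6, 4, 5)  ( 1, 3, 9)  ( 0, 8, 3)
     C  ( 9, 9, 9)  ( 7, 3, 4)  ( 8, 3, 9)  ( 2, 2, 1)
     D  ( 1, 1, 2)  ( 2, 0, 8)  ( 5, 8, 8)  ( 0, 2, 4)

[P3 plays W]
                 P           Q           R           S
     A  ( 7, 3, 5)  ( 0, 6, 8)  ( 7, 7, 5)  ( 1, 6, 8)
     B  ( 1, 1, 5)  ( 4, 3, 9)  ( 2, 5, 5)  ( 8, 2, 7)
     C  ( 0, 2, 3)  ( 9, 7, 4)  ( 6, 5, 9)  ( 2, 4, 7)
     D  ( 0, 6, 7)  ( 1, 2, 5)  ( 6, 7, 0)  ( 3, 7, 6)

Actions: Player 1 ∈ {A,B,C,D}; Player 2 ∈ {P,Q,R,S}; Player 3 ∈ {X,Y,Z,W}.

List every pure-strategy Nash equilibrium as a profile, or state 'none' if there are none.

(A,P,X): not NE [P1→D gives 8>5; P2→S gives 7>1; P3→Z gives 9>1]
(A,P,Y): not NE [P1→D gives 6>4; P3→Z gives 9>1]
(A,P,Z): not NE [P1→C gives 9>6; P2→R gives 7>6]
(A,P,W): not NE [P2→R gives 7>3; P3→Z gives 9>5]
(A,Q,X): not NE [P1→C gives 9>3; P2→S gives 7>4]
(A,Q,Y): not NE [P1→B gives 2>0; P2→P gives 4>0; P3→Z gives 9>5]
(A,Q,Z): not NE [P2→R gives 7>4]
(A,Q,W): not NE [P1→C gives 9>0; P2→R gives 7>6; P3→Z gives 9>8]
(A,R,X): not NE [P1→B gives 9>1; P2→S gives 7>4]
(A,R,Y): not NE [P1→B gives 6>5; P2→P gives 4>0; P3→X gives 7>1]
(A,R,Z): not NE [P1→C gives 8>5; P3→X gives 7>2]
(A,R,W): not NE [P3→X gives 7>5]
(A,S,X): not NE [P1→B gives 9>4; P3→W gives 8>5]
(A,S,Y): not NE [P1→D gives 7>6; P2→P gives 4>1]
(A,S,Z): not NE [P1→C gives 2>0; P2→R gives 7>6; P3→W gives 8>4]
(A,S,W): not NE [P1→B gives 8>1; P2→R gives 7>6]
(B,P,X): not NE [P1→D gives 8>0; P2→Q gives 8>3; P3→Z gives 7>3]
(B,P,Y): not NE [P1→D gives 6>5; P2→Q gives 6>3; P3→Z gives 7>0]
(B,P,Z): not NE [P1→C gives 9>4; P2→S gives 8>5]
(B,P,W): not NE [P1→A gives 7>1; P2→R gives 5>1; P3→Z gives 7>5]
(B,Q,X): not NE [P1→C gives 9>8]
(B,Q,Y): not NE [P3→W gives 9>0]
(B,Q,Z): not NE [P1→A gives 8>6; P2→S gives 8>4; P3→W gives 9>5]
(B,Q,W): not NE [P1→C gives 9>4; P2→R gives 5>3]
(B,R,X): not NE [P2→Q gives 8>2]
(B,R,Y): not NE [P2→Q gives 6>5; P3→Z gives 9>3]
(B,R,Z): not NE [P1→C gives 8>1; P2→S gives 8>3]
(B,R,W): not NE [P1→A gives 7>2; P3→Z gives 9>5]
(B,S,X): not NE [P2→Q gives 8>7; P3→Y gives 9>6]
(B,S,Y): not NE [P2→Q gives 6>5]
(B,S,Z): not NE [P1→C gives 2>0; P3→Y gives 9>3]
(B,S,W): not NE [P2→R gives 5>2; P3→Y gives 9>7]
(C,P,X): not NE [P1→D gives 8>2; P2→Q gives 8>6]
(C,P,Y): not NE [P1→D gives 6>3; P3→X gives 12>0]
(C,P,Z): not NE [P3→X gives 12>9]
(C,P,W): not NE [P1→A gives 7>0; P2→Q gives 7>2; P3→X gives 12>3]
(C,Q,X): not NE [P3→Y gives 10>7]
(C,Q,Y): not NE [P1→B gives 2>1; P2→P gives 5>1]
(C,Q,Z): not NE [P1→A gives 8>7; P2→P gives 9>3; P3→Y gives 10>4]
(C,Q,W): not NE [P3→Y gives 10>4]
(C,R,X): not NE [P1→B gives 9>6; P2→Q gives 8>4; P3→W gives 9>2]
(C,R,Y): not NE [P1→B gives 6>4; P2→P gives 5>2; P3→W gives 9>7]
(C,R,Z): not NE [P2→P gives 9>3]
(C,R,W): not NE [P1→A gives 7>6; P2→Q gives 7>5]
(C,S,X): not NE [P1→B gives 9>8; P2→Q gives 8>4; P3→W gives 7>4]
(C,S,Y): not NE [P1→D gives 7>6; P2→P gives 5>4; P3→W gives 7>2]
(C,S,Z): not NE [P2→P gives 9>2; P3→W gives 7>1]
(C,S,W): not NE [P1→B gives 8>2; P2→Q gives 7>4]
(D,P,X): not NE [P3→W gives 7>3]
(D,P,Y): not NE [P2→R gives 9>5; P3→W gives 7>5]
(D,P,Z): not NE [P1→C gives 9>1; P2→R gives 8>1; P3→W gives 7>2]
(D,P,W): not NE [P1→A gives 7>0; P2→S gives 7>6]
(D,Q,X): not NE [P1→C gives 9>0; P3→Z gives 8>6]
(D,Q,Y): not NE [P1→B gives 2>0; P2→R gives 9>1]
(D,Q,Z): not NE [P1→A gives 8>2; P2→R gives 8>0]
(D,Q,W): not NE [P1→C gives 9>1; P2→S gives 7>2; P3→Z gives 8>5]
(D,R,X): not NE [P1→B gives 9>8; P2→Q gives 8>3; P3→Z gives 8>4]
(D,R,Y): not NE [P1→B gives 6>5; P3→Z gives 8>2]
(D,R,Z): not NE [P1→C gives 8>5]
(D,R,W): not NE [P1→A gives 7>6; P3→Z gives 8>0]
(D,S,X): not NE [P1→B gives 9>7; P2→Q gives 8>5]
(D,S,Y): not NE [P2→R gives 9>1; P3→X gives 8>1]
(D,S,Z): not NE [P1→C gives 2>0; P2→R gives 8>2; P3→X gives 8>4]
(D,S,W): not NE [P1→B gives 8>3; P3→X gives 8>6]

No pure NE.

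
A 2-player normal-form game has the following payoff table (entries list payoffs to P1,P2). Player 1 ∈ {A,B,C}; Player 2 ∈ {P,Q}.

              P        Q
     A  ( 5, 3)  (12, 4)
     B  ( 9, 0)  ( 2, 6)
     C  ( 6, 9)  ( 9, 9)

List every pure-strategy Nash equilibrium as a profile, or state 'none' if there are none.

NE set: (A,Q)

(A,P): not NE [P1→B gives 9>5; P2→Q gives 4>3]
(A,Q): NE
(B,P): not NE [P2→Q gives 6>0]
(B,Q): not NE [P1→A gives 12>2]
(C,P): not NE [P1→B gives 9>6]
(C,Q): not NE [P1→A gives 12>9]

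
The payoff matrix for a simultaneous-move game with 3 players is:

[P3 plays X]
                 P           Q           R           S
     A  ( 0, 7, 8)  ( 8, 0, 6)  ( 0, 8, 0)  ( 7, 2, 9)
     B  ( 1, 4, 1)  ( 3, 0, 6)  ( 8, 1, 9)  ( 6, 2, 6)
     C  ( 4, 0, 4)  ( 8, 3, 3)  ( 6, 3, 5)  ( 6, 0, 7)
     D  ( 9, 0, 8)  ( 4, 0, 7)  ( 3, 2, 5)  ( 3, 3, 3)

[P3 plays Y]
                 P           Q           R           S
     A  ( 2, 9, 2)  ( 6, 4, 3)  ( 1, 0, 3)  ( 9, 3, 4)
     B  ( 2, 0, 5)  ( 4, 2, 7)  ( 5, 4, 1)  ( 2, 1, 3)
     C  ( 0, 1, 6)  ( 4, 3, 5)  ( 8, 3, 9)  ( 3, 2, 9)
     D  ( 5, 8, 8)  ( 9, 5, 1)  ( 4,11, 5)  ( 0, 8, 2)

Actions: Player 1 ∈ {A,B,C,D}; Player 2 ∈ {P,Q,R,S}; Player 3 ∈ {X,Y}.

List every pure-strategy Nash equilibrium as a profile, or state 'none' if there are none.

Nash profiles: (C,R,Y)

(A,P,X): not NE [P1→D gives 9>0; P2→R gives 8>7]
(A,P,Y): not NE [P1→D gives 5>2; P3→X gives 8>2]
(A,Q,X): not NE [P2→R gives 8>0]
(A,Q,Y): not NE [P1→D gives 9>6; P2→P gives 9>4; P3→X gives 6>3]
(A,R,X): not NE [P1→B gives 8>0; P3→Y gives 3>0]
(A,R,Y): not NE [P1→C gives 8>1; P2→P gives 9>0]
(A,S,X): not NE [P2→R gives 8>2]
(A,S,Y): not NE [P2→P gives 9>3; P3→X gives 9>4]
(B,P,X): not NE [P1→D gives 9>1; P3→Y gives 5>1]
(B,P,Y): not NE [P1→D gives 5>2; P2→R gives 4>0]
(B,Q,X): not NE [P1→C gives 8>3; P2→P gives 4>0; P3→Y gives 7>6]
(B,Q,Y): not NE [P1→D gives 9>4; P2→R gives 4>2]
(B,R,X): not NE [P2→P gives 4>1]
(B,R,Y): not NE [P1→C gives 8>5; P3→X gives 9>1]
(B,S,X): not NE [P1→A gives 7>6; P2→P gives 4>2]
(B,S,Y): not NE [P1→A gives 9>2; P2→R gives 4>1; P3→X gives 6>3]
(C,P,X): not NE [P1→D gives 9>4; P2→R gives 3>0; P3→Y gives 6>4]
(C,P,Y): not NE [P1→D gives 5>0; P2→R gives 3>1]
(C,Q,X): not NE [P3→Y gives 5>3]
(C,Q,Y): not NE [P1→D gives 9>4]
(C,R,X): not NE [P1→B gives 8>6; P3→Y gives 9>5]
(C,R,Y): NE
(C,S,X): not NE [P1→A gives 7>6; P2→R gives 3>0; P3→Y gives 9>7]
(C,S,Y): not NE [P1→A gives 9>3; P2→R gives 3>2]
(D,P,X): not NE [P2→S gives 3>0]
(D,P,Y): not NE [P2→R gives 11>8]
(D,Q,X): not NE [P1→C gives 8>4; P2→S gives 3>0]
(D,Q,Y): not NE [P2→R gives 11>5; P3→X gives 7>1]
(D,R,X): not NE [P1→B gives 8>3; P2→S gives 3>2]
(D,R,Y): not NE [P1→C gives 8>4]
(D,S,X): not NE [P1→A gives 7>3]
(D,S,Y): not NE [P1→A gives 9>0; P2→R gives 11>8; P3→X gives 3>2]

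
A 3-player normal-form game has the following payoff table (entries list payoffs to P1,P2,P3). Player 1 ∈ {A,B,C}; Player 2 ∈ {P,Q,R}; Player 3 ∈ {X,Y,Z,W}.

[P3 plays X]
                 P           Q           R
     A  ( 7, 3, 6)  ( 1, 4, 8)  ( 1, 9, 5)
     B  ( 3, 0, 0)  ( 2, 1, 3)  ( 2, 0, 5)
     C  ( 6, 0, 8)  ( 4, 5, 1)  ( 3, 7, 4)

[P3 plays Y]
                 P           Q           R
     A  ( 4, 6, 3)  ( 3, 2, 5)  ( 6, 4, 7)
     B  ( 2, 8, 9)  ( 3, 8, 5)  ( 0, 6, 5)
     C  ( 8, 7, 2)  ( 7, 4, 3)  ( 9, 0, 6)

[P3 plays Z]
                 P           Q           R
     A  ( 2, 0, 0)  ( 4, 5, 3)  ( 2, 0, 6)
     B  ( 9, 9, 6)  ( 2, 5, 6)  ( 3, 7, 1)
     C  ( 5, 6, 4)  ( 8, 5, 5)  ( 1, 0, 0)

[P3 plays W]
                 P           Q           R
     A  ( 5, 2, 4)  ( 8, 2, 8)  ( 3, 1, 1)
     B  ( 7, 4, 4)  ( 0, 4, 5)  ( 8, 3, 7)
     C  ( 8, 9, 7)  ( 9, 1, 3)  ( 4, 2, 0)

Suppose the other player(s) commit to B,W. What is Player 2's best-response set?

u_2(P vs B,W) = 4
u_2(Q vs B,W) = 4
u_2(R vs B,W) = 3
max payoff 4 at {P,Q}

BR_2 = {P,Q}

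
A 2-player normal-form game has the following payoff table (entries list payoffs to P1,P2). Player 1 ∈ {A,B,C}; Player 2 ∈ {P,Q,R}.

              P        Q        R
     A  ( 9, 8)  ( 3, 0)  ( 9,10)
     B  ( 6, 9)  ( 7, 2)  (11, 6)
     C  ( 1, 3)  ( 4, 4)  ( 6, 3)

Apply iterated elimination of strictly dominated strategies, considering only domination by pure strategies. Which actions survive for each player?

P1 drop C (B beats it: P:6>1 Q:7>4 R:11>6)
P2 drop Q (P beats it: A:8>0 B:9>2)
P1→{A,B} P2→{P,R}

Survivors P1:{A,B} P2:{P,R}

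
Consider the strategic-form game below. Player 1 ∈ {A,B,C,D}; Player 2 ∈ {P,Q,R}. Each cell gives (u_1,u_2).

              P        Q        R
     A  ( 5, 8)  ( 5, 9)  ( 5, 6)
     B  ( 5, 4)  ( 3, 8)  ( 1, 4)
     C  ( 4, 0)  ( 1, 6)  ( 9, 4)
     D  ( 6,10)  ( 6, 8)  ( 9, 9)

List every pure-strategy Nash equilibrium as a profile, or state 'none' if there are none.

NE set: (D,P)

(A,P): not NE [P1→D gives 6>5; P2→Q gives 9>8]
(A,Q): not NE [P1→D gives 6>5]
(A,R): not NE [P1→D gives 9>5; P2→Q gives 9>6]
(B,P): not NE [P1→D gives 6>5; P2→Q gives 8>4]
(B,Q): not NE [P1→D gives 6>3]
(B,R): not NE [P1→D gives 9>1; P2→Q gives 8>4]
(C,P): not NE [P1→D gives 6>4; P2→Q gives 6>0]
(C,Q): not NE [P1→D gives 6>1]
(C,R): not NE [P2→Q gives 6>4]
(D,P): NE
(D,Q): not NE [P2→P gives 10>8]
(D,R): not NE [P2→P gives 10>9]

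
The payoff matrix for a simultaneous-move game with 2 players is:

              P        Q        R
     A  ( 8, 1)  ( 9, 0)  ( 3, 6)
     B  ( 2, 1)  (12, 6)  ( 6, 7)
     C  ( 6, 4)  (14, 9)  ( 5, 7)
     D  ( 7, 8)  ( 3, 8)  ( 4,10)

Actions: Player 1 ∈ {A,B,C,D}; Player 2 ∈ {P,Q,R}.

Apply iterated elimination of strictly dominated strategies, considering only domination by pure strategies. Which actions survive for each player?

IESDS → P1:{B,C} P2:{Q,R}

P2 drop P (R beats it: A:6>1 B:7>1 C:7>4 D:10>8)
P1 drop A (B beats it: Q:12>9 R:6>3)
P1 drop D (B beats it: Q:12>3 R:6>4)
P1→{B,C} P2→{Q,R}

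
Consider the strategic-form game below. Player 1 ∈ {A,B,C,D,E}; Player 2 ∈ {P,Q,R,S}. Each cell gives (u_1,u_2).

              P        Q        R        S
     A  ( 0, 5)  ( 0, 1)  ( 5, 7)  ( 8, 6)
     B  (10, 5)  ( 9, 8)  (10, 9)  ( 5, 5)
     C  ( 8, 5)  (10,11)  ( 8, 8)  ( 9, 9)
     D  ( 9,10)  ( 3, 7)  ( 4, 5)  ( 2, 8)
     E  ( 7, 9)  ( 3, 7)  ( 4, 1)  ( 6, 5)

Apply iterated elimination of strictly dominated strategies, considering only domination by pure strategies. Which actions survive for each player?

P1 drop A (C beats it: P:8>0 Q:10>0 R:8>5 S:9>8)
P1 drop D (B beats it: P:10>9 Q:9>3 R:10>4 S:5>2)
P1 drop E (C beats it: P:8>7 Q:10>3 R:8>4 S:9>6)
P2 drop P (Q beats it: B:8>5 C:11>5)
P2 drop S (Q beats it: B:8>5 C:11>9)
P1→{B,C} P2→{Q,R}

Remaining: P1:{B,C} P2:{Q,R}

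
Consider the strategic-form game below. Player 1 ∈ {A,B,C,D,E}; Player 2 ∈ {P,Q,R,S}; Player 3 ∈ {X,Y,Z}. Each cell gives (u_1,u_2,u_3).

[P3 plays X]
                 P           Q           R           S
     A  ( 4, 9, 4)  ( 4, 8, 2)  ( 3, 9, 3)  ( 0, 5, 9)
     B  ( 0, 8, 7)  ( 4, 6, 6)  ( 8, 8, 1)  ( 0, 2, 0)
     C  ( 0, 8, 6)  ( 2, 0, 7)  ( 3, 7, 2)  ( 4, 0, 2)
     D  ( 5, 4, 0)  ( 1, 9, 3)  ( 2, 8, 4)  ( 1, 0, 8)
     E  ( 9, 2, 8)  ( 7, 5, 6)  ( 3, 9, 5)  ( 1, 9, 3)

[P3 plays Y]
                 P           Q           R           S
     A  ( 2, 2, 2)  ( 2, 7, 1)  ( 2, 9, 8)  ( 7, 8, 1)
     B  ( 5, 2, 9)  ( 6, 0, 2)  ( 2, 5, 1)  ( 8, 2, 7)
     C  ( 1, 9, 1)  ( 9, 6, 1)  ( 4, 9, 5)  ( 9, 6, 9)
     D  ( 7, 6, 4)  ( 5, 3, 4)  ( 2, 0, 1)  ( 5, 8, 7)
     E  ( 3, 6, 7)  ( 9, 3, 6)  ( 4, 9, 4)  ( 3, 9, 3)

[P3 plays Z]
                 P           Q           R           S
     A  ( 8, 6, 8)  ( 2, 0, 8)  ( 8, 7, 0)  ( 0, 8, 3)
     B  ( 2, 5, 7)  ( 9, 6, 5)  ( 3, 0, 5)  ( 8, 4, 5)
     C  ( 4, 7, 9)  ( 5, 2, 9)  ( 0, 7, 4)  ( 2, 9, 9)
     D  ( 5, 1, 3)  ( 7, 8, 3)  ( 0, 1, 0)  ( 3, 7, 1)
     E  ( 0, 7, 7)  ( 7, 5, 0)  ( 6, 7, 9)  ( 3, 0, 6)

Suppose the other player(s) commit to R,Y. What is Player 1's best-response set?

BR_1 = {C,E}

u_1(A vs R,Y) = 2
u_1(B vs R,Y) = 2
u_1(C vs R,Y) = 4
u_1(D vs R,Y) = 2
u_1(E vs R,Y) = 4
max payoff 4 at {C,E}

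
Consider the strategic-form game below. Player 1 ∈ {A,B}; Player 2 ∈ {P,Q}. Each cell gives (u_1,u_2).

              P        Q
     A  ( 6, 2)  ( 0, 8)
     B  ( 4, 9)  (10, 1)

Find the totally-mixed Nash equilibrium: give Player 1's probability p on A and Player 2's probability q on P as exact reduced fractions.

P1 indiff ⇒ q·6+(1-q)·0 = q·4+(1-q)·10 ⇒ q(2) = (1-q)(10) ⇒ q = 5/6
P2 indiff ⇒ p·2+(1-p)·9 = p·8+(1-p)·1 ⇒ p(-6) = (1-p)(-8) ⇒ p = 4/7

P1 mixes 4/7 on A; P2 mixes 5/6 on P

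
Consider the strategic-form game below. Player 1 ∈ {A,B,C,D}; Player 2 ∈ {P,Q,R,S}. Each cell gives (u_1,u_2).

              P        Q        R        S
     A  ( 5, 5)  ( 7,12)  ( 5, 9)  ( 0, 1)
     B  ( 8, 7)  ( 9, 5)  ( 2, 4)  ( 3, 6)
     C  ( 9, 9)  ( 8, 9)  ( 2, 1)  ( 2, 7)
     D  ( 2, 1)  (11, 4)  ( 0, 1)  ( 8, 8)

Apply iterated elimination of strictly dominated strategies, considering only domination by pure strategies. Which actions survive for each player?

P2 drop R (Q beats it: A:12>9 B:5>4 C:9>1 D:4>1)
P1 drop A (B beats it: P:8>5 Q:9>7 S:3>0)
P1→{B,C,D} P2→{P,Q,S}

Survivors P1:{B,C,D} P2:{P,Q,S}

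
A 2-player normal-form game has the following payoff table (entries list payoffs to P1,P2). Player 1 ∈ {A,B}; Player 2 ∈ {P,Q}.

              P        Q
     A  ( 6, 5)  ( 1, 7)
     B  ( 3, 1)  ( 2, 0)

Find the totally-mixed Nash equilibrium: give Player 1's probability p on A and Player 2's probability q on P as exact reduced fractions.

P1 indiff ⇒ q·6+(1-q)·1 = q·3+(1-q)·2 ⇒ q(3) = (1-q)(1) ⇒ q = 1/4
P2 indiff ⇒ p·5+(1-p)·1 = p·7+(1-p)·0 ⇒ p(-2) = (1-p)(-1) ⇒ p = 1/3

P1 mixes 1/3 on A; P2 mixes 1/4 on P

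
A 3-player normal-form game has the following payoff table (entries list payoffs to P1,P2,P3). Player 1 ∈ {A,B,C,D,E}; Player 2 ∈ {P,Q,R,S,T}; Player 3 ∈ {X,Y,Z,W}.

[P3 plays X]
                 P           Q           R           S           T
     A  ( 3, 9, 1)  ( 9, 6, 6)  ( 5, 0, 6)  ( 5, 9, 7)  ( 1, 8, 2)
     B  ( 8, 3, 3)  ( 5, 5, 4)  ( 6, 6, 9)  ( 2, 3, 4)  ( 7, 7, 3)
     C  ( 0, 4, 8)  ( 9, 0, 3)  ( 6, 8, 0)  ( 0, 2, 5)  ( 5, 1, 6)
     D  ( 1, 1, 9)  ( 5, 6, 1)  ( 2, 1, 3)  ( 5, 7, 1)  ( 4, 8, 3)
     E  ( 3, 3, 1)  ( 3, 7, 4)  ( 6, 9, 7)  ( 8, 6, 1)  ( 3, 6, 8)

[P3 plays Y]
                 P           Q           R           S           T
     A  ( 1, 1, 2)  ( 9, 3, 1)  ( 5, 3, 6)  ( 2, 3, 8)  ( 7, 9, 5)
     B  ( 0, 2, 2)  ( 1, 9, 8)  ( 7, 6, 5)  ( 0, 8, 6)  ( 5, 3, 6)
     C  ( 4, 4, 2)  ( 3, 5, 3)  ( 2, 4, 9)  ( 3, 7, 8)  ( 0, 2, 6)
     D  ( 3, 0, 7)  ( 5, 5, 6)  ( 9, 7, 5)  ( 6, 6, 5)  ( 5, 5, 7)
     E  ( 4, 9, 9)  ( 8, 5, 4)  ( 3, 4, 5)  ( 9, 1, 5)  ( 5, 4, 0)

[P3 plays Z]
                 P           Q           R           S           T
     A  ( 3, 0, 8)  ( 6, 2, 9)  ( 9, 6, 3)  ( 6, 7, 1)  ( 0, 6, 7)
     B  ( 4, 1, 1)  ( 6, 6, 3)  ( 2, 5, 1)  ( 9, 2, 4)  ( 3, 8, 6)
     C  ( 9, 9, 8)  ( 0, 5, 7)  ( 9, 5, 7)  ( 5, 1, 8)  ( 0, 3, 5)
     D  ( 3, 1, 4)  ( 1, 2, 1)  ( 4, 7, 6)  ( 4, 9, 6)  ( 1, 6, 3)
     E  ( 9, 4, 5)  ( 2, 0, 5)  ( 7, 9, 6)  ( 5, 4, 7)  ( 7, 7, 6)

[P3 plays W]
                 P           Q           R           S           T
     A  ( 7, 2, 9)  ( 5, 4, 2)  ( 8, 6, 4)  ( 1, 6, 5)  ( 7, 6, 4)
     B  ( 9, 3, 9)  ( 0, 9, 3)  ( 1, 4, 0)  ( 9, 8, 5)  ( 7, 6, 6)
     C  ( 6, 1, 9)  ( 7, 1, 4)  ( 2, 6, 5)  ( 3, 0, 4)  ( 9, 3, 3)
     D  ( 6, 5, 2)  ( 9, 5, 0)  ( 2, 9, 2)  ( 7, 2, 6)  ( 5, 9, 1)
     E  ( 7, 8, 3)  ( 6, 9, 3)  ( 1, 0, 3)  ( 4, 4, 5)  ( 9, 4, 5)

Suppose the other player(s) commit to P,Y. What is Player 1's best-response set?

u_1(A vs P,Y) = 1
u_1(B vs P,Y) = 0
u_1(C vs P,Y) = 4
u_1(D vs P,Y) = 3
u_1(E vs P,Y) = 4
max payoff 4 at {C,E}

argmax u_1 = {C,E}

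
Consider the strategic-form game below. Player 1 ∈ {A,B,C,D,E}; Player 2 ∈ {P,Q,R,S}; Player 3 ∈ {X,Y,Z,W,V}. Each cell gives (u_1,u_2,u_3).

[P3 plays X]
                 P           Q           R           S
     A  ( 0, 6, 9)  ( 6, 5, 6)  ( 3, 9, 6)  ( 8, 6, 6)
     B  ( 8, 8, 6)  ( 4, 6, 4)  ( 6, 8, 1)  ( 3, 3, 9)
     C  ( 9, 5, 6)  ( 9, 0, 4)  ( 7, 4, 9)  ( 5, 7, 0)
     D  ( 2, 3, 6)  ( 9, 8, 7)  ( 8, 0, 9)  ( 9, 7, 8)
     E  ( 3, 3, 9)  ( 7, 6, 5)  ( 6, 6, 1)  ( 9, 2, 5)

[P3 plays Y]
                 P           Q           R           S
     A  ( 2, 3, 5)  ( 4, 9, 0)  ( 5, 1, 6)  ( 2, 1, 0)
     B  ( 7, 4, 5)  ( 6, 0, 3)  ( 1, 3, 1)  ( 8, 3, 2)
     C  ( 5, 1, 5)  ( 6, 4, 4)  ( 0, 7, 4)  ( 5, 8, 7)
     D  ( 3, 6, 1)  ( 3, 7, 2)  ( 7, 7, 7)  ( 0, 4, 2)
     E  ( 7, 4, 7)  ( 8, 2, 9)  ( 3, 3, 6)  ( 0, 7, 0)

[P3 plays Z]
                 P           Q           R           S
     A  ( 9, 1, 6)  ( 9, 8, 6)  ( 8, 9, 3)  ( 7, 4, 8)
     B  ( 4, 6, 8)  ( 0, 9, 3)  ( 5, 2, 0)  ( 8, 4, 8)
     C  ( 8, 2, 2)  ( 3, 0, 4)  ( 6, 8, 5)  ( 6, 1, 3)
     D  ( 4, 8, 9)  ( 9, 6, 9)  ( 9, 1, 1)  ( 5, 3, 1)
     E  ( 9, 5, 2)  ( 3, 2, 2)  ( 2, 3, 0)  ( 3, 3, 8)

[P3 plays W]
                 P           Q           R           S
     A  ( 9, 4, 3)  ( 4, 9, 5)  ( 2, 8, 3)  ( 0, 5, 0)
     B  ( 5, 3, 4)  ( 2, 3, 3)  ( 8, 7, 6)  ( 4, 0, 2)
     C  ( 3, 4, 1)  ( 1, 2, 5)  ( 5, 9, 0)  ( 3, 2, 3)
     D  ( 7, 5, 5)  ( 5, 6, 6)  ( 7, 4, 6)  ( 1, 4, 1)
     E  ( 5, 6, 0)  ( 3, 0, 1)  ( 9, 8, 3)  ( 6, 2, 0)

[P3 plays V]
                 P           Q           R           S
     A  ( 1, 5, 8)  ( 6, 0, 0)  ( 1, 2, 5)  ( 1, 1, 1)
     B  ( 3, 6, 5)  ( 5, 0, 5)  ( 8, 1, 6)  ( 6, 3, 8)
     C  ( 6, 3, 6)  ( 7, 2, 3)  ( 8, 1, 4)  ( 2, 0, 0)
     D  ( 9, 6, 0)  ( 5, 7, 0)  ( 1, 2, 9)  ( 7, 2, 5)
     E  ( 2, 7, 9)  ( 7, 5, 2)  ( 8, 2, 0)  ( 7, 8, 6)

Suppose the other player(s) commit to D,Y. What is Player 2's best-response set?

u_2(P vs D,Y) = 6
u_2(Q vs D,Y) = 7
u_2(R vs D,Y) = 7
u_2(S vs D,Y) = 4
max payoff 7 at {Q,R}

argmax u_2 = {Q,R}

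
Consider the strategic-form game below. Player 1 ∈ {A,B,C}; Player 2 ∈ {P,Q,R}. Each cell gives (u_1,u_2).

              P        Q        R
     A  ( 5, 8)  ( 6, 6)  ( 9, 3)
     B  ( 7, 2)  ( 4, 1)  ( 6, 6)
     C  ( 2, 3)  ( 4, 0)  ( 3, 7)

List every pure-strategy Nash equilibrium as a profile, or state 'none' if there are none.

(A,P): not NE [P1→B gives 7>5]
(A,Q): not NE [P2→P gives 8>6]
(A,R): not NE [P2→P gives 8>3]
(B,P): not NE [P2→R gives 6>2]
(B,Q): not NE [P1→A gives 6>4; P2→R gives 6>1]
(B,R): not NE [P1→A gives 9>6]
(C,P): not NE [P1→B gives 7>2; P2→R gives 7>3]
(C,Q): not NE [P1→A gives 6>4; P2→R gives 7>0]
(C,R): not NE [P1→A gives 9>3]

Equilibria: none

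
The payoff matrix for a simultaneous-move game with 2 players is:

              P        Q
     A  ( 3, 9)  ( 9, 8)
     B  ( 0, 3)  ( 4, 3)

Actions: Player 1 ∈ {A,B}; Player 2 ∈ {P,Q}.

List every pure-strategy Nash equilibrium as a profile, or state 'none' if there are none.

PSNE = {(A,P)}

(A,P): NE
(A,Q): not NE [P2→P gives 9>8]
(B,P): not NE [P1→A gives 3>0]
(B,Q): not NE [P1→A gives 9>4]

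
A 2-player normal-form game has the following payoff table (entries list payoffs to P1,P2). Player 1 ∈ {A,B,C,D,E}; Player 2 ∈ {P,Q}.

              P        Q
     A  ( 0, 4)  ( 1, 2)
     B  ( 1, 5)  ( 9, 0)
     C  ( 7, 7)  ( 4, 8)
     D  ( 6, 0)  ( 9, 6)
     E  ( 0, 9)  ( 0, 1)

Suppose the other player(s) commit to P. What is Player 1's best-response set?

argmax u_1 = {C}

u_1(A vs P) = 0
u_1(B vs P) = 1
u_1(C vs P) = 7
u_1(D vs P) = 6
u_1(E vs P) = 0
max payoff 7 at {C}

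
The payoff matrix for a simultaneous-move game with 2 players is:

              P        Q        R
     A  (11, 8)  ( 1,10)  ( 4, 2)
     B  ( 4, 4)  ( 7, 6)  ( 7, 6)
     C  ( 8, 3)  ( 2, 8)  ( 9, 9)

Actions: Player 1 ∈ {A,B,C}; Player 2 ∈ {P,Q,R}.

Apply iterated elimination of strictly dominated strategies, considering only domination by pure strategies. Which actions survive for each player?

IESDS → P1:{B,C} P2:{Q,R}

P2 drop P (Q beats it: A:10>8 B:6>4 C:8>3)
P1 drop A (B beats it: Q:7>1 R:7>4)
P1→{B,C} P2→{Q,R}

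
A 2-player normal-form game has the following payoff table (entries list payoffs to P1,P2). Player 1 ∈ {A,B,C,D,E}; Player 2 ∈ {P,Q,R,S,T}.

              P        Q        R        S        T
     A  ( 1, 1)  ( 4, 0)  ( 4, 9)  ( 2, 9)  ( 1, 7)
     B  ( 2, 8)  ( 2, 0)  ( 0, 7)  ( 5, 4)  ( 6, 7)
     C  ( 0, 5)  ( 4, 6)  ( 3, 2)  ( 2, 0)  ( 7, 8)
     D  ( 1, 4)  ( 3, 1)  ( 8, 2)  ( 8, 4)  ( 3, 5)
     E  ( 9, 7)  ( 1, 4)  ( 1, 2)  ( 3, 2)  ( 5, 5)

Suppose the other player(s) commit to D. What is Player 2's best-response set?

argmax u_2 = {T}

u_2(P vs D) = 4
u_2(Q vs D) = 1
u_2(R vs D) = 2
u_2(S vs D) = 4
u_2(T vs D) = 5
max payoff 5 at {T}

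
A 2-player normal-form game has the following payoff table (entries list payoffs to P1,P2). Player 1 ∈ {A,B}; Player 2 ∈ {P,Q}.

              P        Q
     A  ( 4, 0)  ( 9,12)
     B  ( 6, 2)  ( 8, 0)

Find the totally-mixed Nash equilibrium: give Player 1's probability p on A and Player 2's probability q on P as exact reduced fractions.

P1 indiff ⇒ q·4+(1-q)·9 = q·6+(1-q)·8 ⇒ q(-2) = (1-q)(-1) ⇒ q = 1/3
P2 indiff ⇒ p·0+(1-p)·2 = p·12+(1-p)·0 ⇒ p(-12) = (1-p)(-2) ⇒ p = 1/7

(p,q) = (1/7, 1/3)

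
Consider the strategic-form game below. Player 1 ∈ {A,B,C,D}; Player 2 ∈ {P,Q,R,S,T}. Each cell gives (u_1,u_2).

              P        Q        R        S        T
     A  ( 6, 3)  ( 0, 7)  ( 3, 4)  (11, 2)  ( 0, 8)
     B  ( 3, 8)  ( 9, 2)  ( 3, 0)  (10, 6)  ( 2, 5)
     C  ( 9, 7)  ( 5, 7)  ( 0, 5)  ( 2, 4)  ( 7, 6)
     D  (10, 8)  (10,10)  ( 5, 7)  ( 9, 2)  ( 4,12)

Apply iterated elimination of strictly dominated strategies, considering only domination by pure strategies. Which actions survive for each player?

P2 drop R (Q beats it: A:7>4 B:2>0 C:7>5 D:10>7)
P2 drop S (P beats it: A:3>2 B:8>6 C:7>4 D:8>2)
P1 drop A (C beats it: P:9>6 Q:5>0 T:7>0)
P1 drop B (D beats it: P:10>3 Q:10>9 T:4>2)
P1→{C,D} P2→{P,Q,T}

Survivors P1:{C,D} P2:{P,Q,T}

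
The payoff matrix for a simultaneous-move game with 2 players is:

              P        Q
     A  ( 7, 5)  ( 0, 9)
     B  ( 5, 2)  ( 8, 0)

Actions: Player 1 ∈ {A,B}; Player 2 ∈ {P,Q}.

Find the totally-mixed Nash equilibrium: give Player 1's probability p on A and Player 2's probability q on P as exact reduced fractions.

P1 indiff ⇒ q·7+(1-q)·0 = q·5+(1-q)·8 ⇒ q(2) = (1-q)(8) ⇒ q = 4/5
P2 indiff ⇒ p·5+(1-p)·2 = p·9+(1-p)·0 ⇒ p(-4) = (1-p)(-2) ⇒ p = 1/3

p=1/3, q=4/5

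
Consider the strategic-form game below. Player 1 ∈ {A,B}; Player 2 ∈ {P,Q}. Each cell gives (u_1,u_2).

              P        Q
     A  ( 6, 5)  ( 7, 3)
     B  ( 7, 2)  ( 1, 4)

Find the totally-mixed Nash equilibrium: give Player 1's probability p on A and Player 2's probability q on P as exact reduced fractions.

p=1/2, q=6/7

P1 indiff ⇒ q·6+(1-q)·7 = q·7+(1-q)·1 ⇒ q(-1) = (1-q)(-6) ⇒ q = 6/7
P2 indiff ⇒ p·5+(1-p)·2 = p·3+(1-p)·4 ⇒ p(2) = (1-p)(2) ⇒ p = 1/2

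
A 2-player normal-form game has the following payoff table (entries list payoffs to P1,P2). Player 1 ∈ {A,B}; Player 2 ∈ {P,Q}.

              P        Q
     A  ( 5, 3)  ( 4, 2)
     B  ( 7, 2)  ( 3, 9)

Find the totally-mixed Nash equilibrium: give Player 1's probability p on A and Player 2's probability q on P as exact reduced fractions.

P1 mixes 7/8 on A; P2 mixes 1/3 on P

P1 indiff ⇒ q·5+(1-q)·4 = q·7+(1-q)·3 ⇒ q(-2) = (1-q)(-1) ⇒ q = 1/3
P2 indiff ⇒ p·3+(1-p)·2 = p·2+(1-p)·9 ⇒ p(1) = (1-p)(7) ⇒ p = 7/8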